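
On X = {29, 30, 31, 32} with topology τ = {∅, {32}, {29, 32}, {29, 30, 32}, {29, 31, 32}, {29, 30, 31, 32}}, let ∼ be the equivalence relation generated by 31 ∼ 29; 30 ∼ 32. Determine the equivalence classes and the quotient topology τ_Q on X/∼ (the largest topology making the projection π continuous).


X/∼ = {[29=31], [30=32]}; |τ_Q| = 2.

Equivalence classes: [29=31], [30=32].
Quotient map π: X → X/∼ sends 29 ↦ [29=31], 30 ↦ [30=32], 31 ↦ [29=31], 32 ↦ [30=32].
For each subset V ⊆ X/∼, compute π^{-1}(V) ⊆ X and check whether π^{-1}(V) ∈ τ. V is open in τ_Q iff π^{-1}(V) ∈ τ.
  V = {}: π^{-1}(V) = ∅ ∈ τ ✓.
  V = {[29=31]}: π^{-1}(V) = {29, 31} ∉ τ ✗.
  V = {[30=32]}: π^{-1}(V) = {30, 32} ∉ τ ✗.
  V = {[29=31], [30=32]}: π^{-1}(V) = {29, 30, 31, 32} ∈ τ ✓.
Open sets in the quotient: τ_Q = {{}, {[29=31], [30=32]}} (2 elements).


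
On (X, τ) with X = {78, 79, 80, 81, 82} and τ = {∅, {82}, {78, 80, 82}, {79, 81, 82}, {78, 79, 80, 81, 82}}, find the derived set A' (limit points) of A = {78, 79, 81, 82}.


A' = {78, 79, 80, 81}

For each x ∈ X, list the open sets U ∈ τ with x ∈ U, then check whether U ∩ (A ∖ {x}) ≠ ∅ for every such U.
  x = 78: opens ∋ x are {78, 80, 82}, {78, 79, 80, 81, 82}; each meets A ∖ {78}, so x IS a limit point.
  x = 79: opens ∋ x are {79, 81, 82}, {78, 79, 80, 81, 82}; each meets A ∖ {79}, so x IS a limit point.
  x = 80: opens ∋ x are {78, 80, 82}, {78, 79, 80, 81, 82}; each meets A ∖ {80}, so x IS a limit point.
  x = 81: opens ∋ x are {79, 81, 82}, {78, 79, 80, 81, 82}; each meets A ∖ {81}, so x IS a limit point.
  x = 82: open {82} ∋ x has {82} ∩ (A ∖ {82}) = ∅, so x is NOT a limit point.
Collecting: A' = {78, 79, 80, 81}.


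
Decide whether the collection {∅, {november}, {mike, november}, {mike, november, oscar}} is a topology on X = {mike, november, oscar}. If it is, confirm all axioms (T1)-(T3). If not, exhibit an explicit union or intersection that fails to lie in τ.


τ IS a topology on X.

Axiom (T1): ∅ ∈ τ? Yes; X ∈ τ? Yes.
Axiom (T2/T3): check pairwise unions and intersections of members of τ.
All pairwise intersections and unions checked — each lies in τ. Therefore τ satisfies (T1), (T2), (T3): it IS a topology on X.


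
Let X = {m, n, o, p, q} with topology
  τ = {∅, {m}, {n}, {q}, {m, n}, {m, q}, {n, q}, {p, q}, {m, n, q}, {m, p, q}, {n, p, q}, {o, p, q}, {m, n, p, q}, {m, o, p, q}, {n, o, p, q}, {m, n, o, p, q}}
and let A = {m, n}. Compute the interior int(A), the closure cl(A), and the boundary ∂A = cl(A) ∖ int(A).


int(A) = {m, n}, cl(A) = {m, n}, ∂A = ∅.

Closed sets in (X, τ) are complements of opens:
  closed(X, τ) = {∅, {m}, {n}, {o}, {m, n}, {m, o}, {n, o}, {o, p}, {m, n, o}, {m, o, p}, {n, o, p}, {o, p, q}, {m, n, o, p}, {m, o, p, q}, {n, o, p, q}, {m, n, o, p, q}}.
int(A) = ⋃ {U ∈ τ : U ⊆ A}. Opens contained in A: ∅, {m}, {n}, {m, n}.
Taking the union of these: int(A) = {m, n}.
cl(A) = ⋂ {C closed : A ⊆ C}. Closed sets containing A: {m, n}, {m, n, o}, {m, n, o, p}, {m, n, o, p, q}.
Intersecting these: cl(A) = {m, n}.
∂A = cl(A) ∖ int(A) = {m, n} ∖ {m, n} = ∅.


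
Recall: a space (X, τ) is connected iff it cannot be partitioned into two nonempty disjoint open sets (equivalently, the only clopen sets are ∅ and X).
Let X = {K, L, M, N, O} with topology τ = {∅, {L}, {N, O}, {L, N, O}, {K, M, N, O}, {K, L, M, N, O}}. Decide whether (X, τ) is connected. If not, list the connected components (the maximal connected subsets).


(X, τ) is disconnected; components = [{L}, {K, M, N, O}].

Find clopen sets (U ∈ τ with X ∖ U ∈ τ):
  U = ∅, X ∖ U = {K, L, M, N, O} — both open, so U is clopen.
  U = {L}, X ∖ U = {K, M, N, O} — both open, so U is clopen.
  U = {K, M, N, O}, X ∖ U = {L} — both open, so U is clopen.
  U = {K, L, M, N, O}, X ∖ U = ∅ — both open, so U is clopen.
Nontrivial clopen(s) exist: e.g. {K, M, N, O}. So (X, τ) is disconnected.
Compute connected components by grouping points that agree on all clopens:
  component: {L}
  component: {K, M, N, O}


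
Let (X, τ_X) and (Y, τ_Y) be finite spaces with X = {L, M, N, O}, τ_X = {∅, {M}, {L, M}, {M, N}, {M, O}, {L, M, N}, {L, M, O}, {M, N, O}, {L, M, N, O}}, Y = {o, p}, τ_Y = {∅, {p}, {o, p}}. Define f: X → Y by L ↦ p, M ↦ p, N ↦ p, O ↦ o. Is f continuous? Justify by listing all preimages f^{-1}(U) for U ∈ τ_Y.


f IS continuous.

Compute f^{-1}(U) for each U ∈ τ_Y:
  U = ∅: f^{-1}(U) = ∅ ∈ τ_X ✓.
  U = {p}: f^{-1}(U) = {L, M, N} ∈ τ_X ✓.
  U = {o, p}: f^{-1}(U) = {L, M, N, O} ∈ τ_X ✓.
Every preimage lies in τ_X, so f IS continuous.


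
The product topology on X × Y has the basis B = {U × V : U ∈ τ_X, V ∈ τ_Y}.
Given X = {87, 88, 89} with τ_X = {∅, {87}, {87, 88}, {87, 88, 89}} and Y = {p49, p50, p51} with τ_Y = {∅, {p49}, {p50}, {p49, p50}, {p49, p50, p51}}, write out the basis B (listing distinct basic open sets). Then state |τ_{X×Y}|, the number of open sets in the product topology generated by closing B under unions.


Basis B = {∅ × ∅, {87} × {p49}, {87} × {p50}, {87} × {p49, p50}, {87, 88} × {p49}, {87, 88} × {p50}, {87} × {p49, p50, p51}, {87, 88, 89} × {p49}, {87, 88, 89} × {p50}, {87, 88} × {p49, p50}, {87, 88} × {p49, p50, p51}, {87, 88, 89} × {p49, p50}, {87, 88, 89} × {p49, p50, p51}}; |τ_{X×Y}| = 30.

Enumerate products U × V with U ∈ τ_X, V ∈ τ_Y (deduplicated):
  ∅ × ∅ = {} (∅)
  {87} × {p49} = {(87,p49)}
  {87} × {p50} = {(87,p50)}
  {87} × {p49, p50} = {(87,p49), (87,p50)}
  {87, 88} × {p49} = {(87,p49), (88,p49)}
  {87, 88} × {p50} = {(87,p50), (88,p50)}
  {87} × {p49, p50, p51} = {(87,p49), (87,p50), (87,p51)}
  {87, 88, 89} × {p49} = {(87,p49), (88,p49), (89,p49)}
  {87, 88, 89} × {p50} = {(87,p50), (88,p50), (89,p50)}
  {87, 88} × {p49, p50} = {(87,p49), (87,p50), (88,p49), (88,p50)}
  {87, 88} × {p49, p50, p51} = {(87,p49), (87,p50), (87,p51), (88,p49), (88,p50), (88,p51)}
  {87, 88, 89} × {p49, p50} = {(87,p49), (87,p50), (88,p49), (88,p50), (89,p49), (89,p50)}
  {87, 88, 89} × {p49, p50, p51} = {(87,p49), (87,p50), (87,p51), (88,p49), (88,p50), (88,p51), (89,p49), (89,p50), (89,p51)}
These 13 distinct sets form the basis B.
Close under arbitrary unions to get τ_{X×Y}; counting gives |τ_{X×Y}| = 30.


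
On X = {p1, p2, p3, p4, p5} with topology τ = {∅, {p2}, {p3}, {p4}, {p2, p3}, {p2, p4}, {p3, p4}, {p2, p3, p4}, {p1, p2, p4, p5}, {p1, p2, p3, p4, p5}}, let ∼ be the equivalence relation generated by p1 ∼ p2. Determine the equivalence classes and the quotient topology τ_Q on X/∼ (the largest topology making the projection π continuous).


X/∼ = {[p1=p2], [p3], [p4], [p5]}; |τ_Q| = 6.

Equivalence classes: [p1=p2], [p3], [p4], [p5].
Quotient map π: X → X/∼ sends p1 ↦ [p1=p2], p2 ↦ [p1=p2], p3 ↦ [p3], p4 ↦ [p4], p5 ↦ [p5].
For each subset V ⊆ X/∼, compute π^{-1}(V) ⊆ X and check whether π^{-1}(V) ∈ τ. V is open in τ_Q iff π^{-1}(V) ∈ τ.
  V = {}: π^{-1}(V) = ∅ ∈ τ ✓.
  V = {[p1=p2]}: π^{-1}(V) = {p1, p2} ∉ τ ✗.
  V = {[p3]}: π^{-1}(V) = {p3} ∈ τ ✓.
  V = {[p1=p2], [p3]}: π^{-1}(V) = {p1, p2, p3} ∉ τ ✗.
  V = {[p4]}: π^{-1}(V) = {p4} ∈ τ ✓.
  V = {[p1=p2], [p4]}: π^{-1}(V) = {p1, p2, p4} ∉ τ ✗.
  V = {[p3], [p4]}: π^{-1}(V) = {p3, p4} ∈ τ ✓.
  V = {[p1=p2], [p3], [p4]}: π^{-1}(V) = {p1, p2, p3, p4} ∉ τ ✗.
  V = {[p5]}: π^{-1}(V) = {p5} ∉ τ ✗.
  V = {[p1=p2], [p5]}: π^{-1}(V) = {p1, p2, p5} ∉ τ ✗.
  V = {[p3], [p5]}: π^{-1}(V) = {p3, p5} ∉ τ ✗.
  V = {[p1=p2], [p3], [p5]}: π^{-1}(V) = {p1, p2, p3, p5} ∉ τ ✗.
  V = {[p4], [p5]}: π^{-1}(V) = {p4, p5} ∉ τ ✗.
  V = {[p1=p2], [p4], [p5]}: π^{-1}(V) = {p1, p2, p4, p5} ∈ τ ✓.
  V = {[p3], [p4], [p5]}: π^{-1}(V) = {p3, p4, p5} ∉ τ ✗.
  V = {[p1=p2], [p3], [p4], [p5]}: π^{-1}(V) = {p1, p2, p3, p4, p5} ∈ τ ✓.
Open sets in the quotient: τ_Q = {{}, {[p3]}, {[p4]}, {[p3], [p4]}, {[p1=p2], [p4], [p5]}, {[p1=p2], [p3], [p4], [p5]}} (6 elements).


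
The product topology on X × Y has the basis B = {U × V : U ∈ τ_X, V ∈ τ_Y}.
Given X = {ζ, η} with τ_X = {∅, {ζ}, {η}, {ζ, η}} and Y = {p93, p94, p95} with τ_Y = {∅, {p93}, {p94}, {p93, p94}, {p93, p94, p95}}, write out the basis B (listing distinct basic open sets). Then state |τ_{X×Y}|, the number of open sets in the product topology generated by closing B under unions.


Basis B = {∅ × ∅, {ζ} × {p93}, {ζ} × {p94}, {η} × {p93}, {η} × {p94}, {ζ} × {p93, p94}, {ζ, η} × {p93}, {ζ, η} × {p94}, {η} × {p93, p94}, {ζ} × {p93, p94, p95}, {η} × {p93, p94, p95}, {ζ, η} × {p93, p94}, {ζ, η} × {p93, p94, p95}}; |τ_{X×Y}| = 25.

Enumerate products U × V with U ∈ τ_X, V ∈ τ_Y (deduplicated):
  ∅ × ∅ = {} (∅)
  {ζ} × {p93} = {(ζ,p93)}
  {ζ} × {p94} = {(ζ,p94)}
  {η} × {p93} = {(η,p93)}
  {η} × {p94} = {(η,p94)}
  {ζ} × {p93, p94} = {(ζ,p93), (ζ,p94)}
  {ζ, η} × {p93} = {(ζ,p93), (η,p93)}
  {ζ, η} × {p94} = {(ζ,p94), (η,p94)}
  {η} × {p93, p94} = {(η,p93), (η,p94)}
  {ζ} × {p93, p94, p95} = {(ζ,p93), (ζ,p94), (ζ,p95)}
  {η} × {p93, p94, p95} = {(η,p93), (η,p94), (η,p95)}
  {ζ, η} × {p93, p94} = {(ζ,p93), (ζ,p94), (η,p93), (η,p94)}
  {ζ, η} × {p93, p94, p95} = {(ζ,p93), (ζ,p94), (ζ,p95), (η,p93), (η,p94), (η,p95)}
These 13 distinct sets form the basis B.
Close under arbitrary unions to get τ_{X×Y}; counting gives |τ_{X×Y}| = 25.


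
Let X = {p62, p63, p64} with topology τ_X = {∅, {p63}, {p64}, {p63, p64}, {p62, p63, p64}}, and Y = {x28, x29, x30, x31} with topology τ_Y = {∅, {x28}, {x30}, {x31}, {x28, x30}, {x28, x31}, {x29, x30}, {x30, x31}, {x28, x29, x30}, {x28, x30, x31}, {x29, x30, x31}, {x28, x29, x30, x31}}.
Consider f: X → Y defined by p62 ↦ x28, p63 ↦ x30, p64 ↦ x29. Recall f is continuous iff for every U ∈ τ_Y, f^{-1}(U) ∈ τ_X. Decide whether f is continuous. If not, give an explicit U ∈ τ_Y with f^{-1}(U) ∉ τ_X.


f is NOT continuous.

Compute f^{-1}(U) for each U ∈ τ_Y:
  U = ∅: f^{-1}(U) = ∅ ∈ τ_X ✓.
  U = {x28}: f^{-1}(U) = {p62} ∉ τ_X ✗.
  U = {x30}: f^{-1}(U) = {p63} ∈ τ_X ✓.
  U = {x31}: f^{-1}(U) = ∅ ∈ τ_X ✓.
  U = {x28, x30}: f^{-1}(U) = {p62, p63} ∉ τ_X ✗.
  U = {x28, x31}: f^{-1}(U) = {p62} ∉ τ_X ✗.
  U = {x29, x30}: f^{-1}(U) = {p63, p64} ∈ τ_X ✓.
  U = {x30, x31}: f^{-1}(U) = {p63} ∈ τ_X ✓.
  U = {x28, x29, x30}: f^{-1}(U) = {p62, p63, p64} ∈ τ_X ✓.
  U = {x28, x30, x31}: f^{-1}(U) = {p62, p63} ∉ τ_X ✗.
  U = {x29, x30, x31}: f^{-1}(U) = {p63, p64} ∈ τ_X ✓.
  U = {x28, x29, x30, x31}: f^{-1}(U) = {p62, p63, p64} ∈ τ_X ✓.
Found U = {x28} with f^{-1}(U) = {p62} not in τ_X. Therefore f is NOT continuous.


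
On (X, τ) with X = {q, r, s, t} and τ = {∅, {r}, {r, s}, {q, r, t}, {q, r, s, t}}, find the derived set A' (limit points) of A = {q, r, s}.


A' = {q, s, t}

For each x ∈ X, list the open sets U ∈ τ with x ∈ U, then check whether U ∩ (A ∖ {x}) ≠ ∅ for every such U.
  x = q: opens ∋ x are {q, r, t}, {q, r, s, t}; each meets A ∖ {q}, so x IS a limit point.
  x = r: open {r} ∋ x has {r} ∩ (A ∖ {r}) = ∅, so x is NOT a limit point.
  x = s: opens ∋ x are {r, s}, {q, r, s, t}; each meets A ∖ {s}, so x IS a limit point.
  x = t: opens ∋ x are {q, r, t}, {q, r, s, t}; each meets A ∖ {t}, so x IS a limit point.
Collecting: A' = {q, s, t}.


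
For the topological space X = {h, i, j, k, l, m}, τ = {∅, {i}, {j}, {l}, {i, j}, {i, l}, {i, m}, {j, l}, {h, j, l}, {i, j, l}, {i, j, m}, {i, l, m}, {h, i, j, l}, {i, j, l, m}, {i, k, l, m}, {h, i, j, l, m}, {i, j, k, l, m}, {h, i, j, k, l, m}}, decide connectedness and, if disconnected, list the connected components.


(X, τ) is connected.

Find clopen sets (U ∈ τ with X ∖ U ∈ τ):
  U = ∅, X ∖ U = {h, i, j, k, l, m} — both open, so U is clopen.
  U = {h, i, j, k, l, m}, X ∖ U = ∅ — both open, so U is clopen.
Only trivial clopens (∅ and X) exist, so (X, τ) is connected.
Compute connected components by grouping points that agree on all clopens:
  component: {h, i, j, k, l, m}


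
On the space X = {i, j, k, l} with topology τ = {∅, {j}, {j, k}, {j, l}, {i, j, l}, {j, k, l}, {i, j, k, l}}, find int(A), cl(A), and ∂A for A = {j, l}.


int(A) = {j, l}, cl(A) = {i, j, k, l}, ∂A = {i, k}.

Closed sets in (X, τ) are complements of opens:
  closed(X, τ) = {∅, {i}, {k}, {i, k}, {i, l}, {i, k, l}, {i, j, k, l}}.
int(A) = ⋃ {U ∈ τ : U ⊆ A}. Opens contained in A: ∅, {j}, {j, l}.
Taking the union of these: int(A) = {j, l}.
cl(A) = ⋂ {C closed : A ⊆ C}. Closed sets containing A: {i, j, k, l}.
Intersecting these: cl(A) = {i, j, k, l}.
∂A = cl(A) ∖ int(A) = {i, j, k, l} ∖ {j, l} = {i, k}.


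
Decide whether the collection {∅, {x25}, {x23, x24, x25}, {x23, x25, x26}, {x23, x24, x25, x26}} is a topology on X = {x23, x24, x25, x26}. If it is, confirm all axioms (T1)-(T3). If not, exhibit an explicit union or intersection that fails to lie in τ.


τ is NOT a topology on X.

Axiom (T1): ∅ ∈ τ? Yes; X ∈ τ? Yes.
Axiom (T2/T3): check pairwise unions and intersections of members of τ.
Counterexample for (T3): {x23, x24, x25} ∩ {x23, x25, x26} = {x23, x25} ∉ τ. Therefore τ is NOT a topology.


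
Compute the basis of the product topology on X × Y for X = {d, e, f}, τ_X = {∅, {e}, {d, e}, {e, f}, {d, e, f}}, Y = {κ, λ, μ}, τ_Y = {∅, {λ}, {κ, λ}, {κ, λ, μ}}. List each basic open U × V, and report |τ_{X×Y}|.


Basis B = {∅ × ∅, {e} × {λ}, {d, e} × {λ}, {e} × {κ, λ}, {e, f} × {λ}, {d, e, f} × {λ}, {e} × {κ, λ, μ}, {d, e} × {κ, λ}, {e, f} × {κ, λ}, {d, e} × {κ, λ, μ}, {d, e, f} × {κ, λ}, {e, f} × {κ, λ, μ}, {d, e, f} × {κ, λ, μ}}; |τ_{X×Y}| = 30.

Enumerate products U × V with U ∈ τ_X, V ∈ τ_Y (deduplicated):
  ∅ × ∅ = {} (∅)
  {e} × {λ} = {(e,λ)}
  {d, e} × {λ} = {(d,λ), (e,λ)}
  {e} × {κ, λ} = {(e,κ), (e,λ)}
  {e, f} × {λ} = {(e,λ), (f,λ)}
  {d, e, f} × {λ} = {(d,λ), (e,λ), (f,λ)}
  {e} × {κ, λ, μ} = {(e,κ), (e,λ), (e,μ)}
  {d, e} × {κ, λ} = {(d,κ), (d,λ), (e,κ), (e,λ)}
  {e, f} × {κ, λ} = {(e,κ), (e,λ), (f,κ), (f,λ)}
  {d, e} × {κ, λ, μ} = {(d,κ), (d,λ), (d,μ), (e,κ), (e,λ), (e,μ)}
  {d, e, f} × {κ, λ} = {(d,κ), (d,λ), (e,κ), (e,λ), (f,κ), (f,λ)}
  {e, f} × {κ, λ, μ} = {(e,κ), (e,λ), (e,μ), (f,κ), (f,λ), (f,μ)}
  {d, e, f} × {κ, λ, μ} = {(d,κ), (d,λ), (d,μ), (e,κ), (e,λ), (e,μ), (f,κ), (f,λ), (f,μ)}
These 13 distinct sets form the basis B.
Close under arbitrary unions to get τ_{X×Y}; counting gives |τ_{X×Y}| = 30.


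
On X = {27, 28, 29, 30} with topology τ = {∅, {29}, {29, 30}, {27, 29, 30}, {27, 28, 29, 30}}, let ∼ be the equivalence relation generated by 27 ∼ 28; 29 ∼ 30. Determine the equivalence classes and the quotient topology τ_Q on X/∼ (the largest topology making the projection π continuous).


X/∼ = {[27=28], [29=30]}; |τ_Q| = 3.

Equivalence classes: [27=28], [29=30].
Quotient map π: X → X/∼ sends 27 ↦ [27=28], 28 ↦ [27=28], 29 ↦ [29=30], 30 ↦ [29=30].
For each subset V ⊆ X/∼, compute π^{-1}(V) ⊆ X and check whether π^{-1}(V) ∈ τ. V is open in τ_Q iff π^{-1}(V) ∈ τ.
  V = {}: π^{-1}(V) = ∅ ∈ τ ✓.
  V = {[27=28]}: π^{-1}(V) = {27, 28} ∉ τ ✗.
  V = {[29=30]}: π^{-1}(V) = {29, 30} ∈ τ ✓.
  V = {[27=28], [29=30]}: π^{-1}(V) = {27, 28, 29, 30} ∈ τ ✓.
Open sets in the quotient: τ_Q = {{}, {[29=30]}, {[27=28], [29=30]}} (3 elements).


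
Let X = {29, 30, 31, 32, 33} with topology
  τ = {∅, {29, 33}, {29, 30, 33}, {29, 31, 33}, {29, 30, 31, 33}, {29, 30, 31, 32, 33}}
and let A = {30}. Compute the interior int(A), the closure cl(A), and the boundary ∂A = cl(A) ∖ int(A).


int(A) = ∅, cl(A) = {30, 32}, ∂A = {30, 32}.

Closed sets in (X, τ) are complements of opens:
  closed(X, τ) = {∅, {32}, {30, 32}, {31, 32}, {30, 31, 32}, {29, 30, 31, 32, 33}}.
int(A) = ⋃ {U ∈ τ : U ⊆ A}. Opens contained in A: ∅.
Taking the union of these: int(A) = ∅.
cl(A) = ⋂ {C closed : A ⊆ C}. Closed sets containing A: {30, 32}, {30, 31, 32}, {29, 30, 31, 32, 33}.
Intersecting these: cl(A) = {30, 32}.
∂A = cl(A) ∖ int(A) = {30, 32} ∖ ∅ = {30, 32}.


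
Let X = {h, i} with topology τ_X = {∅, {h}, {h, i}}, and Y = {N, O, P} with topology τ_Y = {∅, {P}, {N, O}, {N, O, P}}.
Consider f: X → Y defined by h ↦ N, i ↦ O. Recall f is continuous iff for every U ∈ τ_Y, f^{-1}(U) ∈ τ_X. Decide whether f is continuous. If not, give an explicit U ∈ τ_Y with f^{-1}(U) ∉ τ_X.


f IS continuous.

Compute f^{-1}(U) for each U ∈ τ_Y:
  U = ∅: f^{-1}(U) = ∅ ∈ τ_X ✓.
  U = {P}: f^{-1}(U) = ∅ ∈ τ_X ✓.
  U = {N, O}: f^{-1}(U) = {h, i} ∈ τ_X ✓.
  U = {N, O, P}: f^{-1}(U) = {h, i} ∈ τ_X ✓.
Every preimage lies in τ_X, so f IS continuous.


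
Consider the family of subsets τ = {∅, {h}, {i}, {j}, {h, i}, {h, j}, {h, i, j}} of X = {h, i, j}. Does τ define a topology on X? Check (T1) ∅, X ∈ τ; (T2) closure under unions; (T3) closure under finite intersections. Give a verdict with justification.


τ is NOT a topology on X.

Axiom (T1): ∅ ∈ τ? Yes; X ∈ τ? Yes.
Axiom (T2/T3): check pairwise unions and intersections of members of τ.
Counterexample for (T2): {i} ∪ {j} = {i, j} ∉ τ. Therefore τ is NOT a topology.


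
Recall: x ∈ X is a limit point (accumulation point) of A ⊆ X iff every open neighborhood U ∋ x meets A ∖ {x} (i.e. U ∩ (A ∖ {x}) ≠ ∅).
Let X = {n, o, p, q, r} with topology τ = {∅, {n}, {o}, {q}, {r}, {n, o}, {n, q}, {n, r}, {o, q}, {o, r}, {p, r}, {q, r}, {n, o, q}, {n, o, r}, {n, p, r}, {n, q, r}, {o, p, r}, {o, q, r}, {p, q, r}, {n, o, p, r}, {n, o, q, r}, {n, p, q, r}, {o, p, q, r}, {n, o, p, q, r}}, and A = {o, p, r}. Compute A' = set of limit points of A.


A' = {p}

For each x ∈ X, list the open sets U ∈ τ with x ∈ U, then check whether U ∩ (A ∖ {x}) ≠ ∅ for every such U.
  x = n: open {n} ∋ x has {n} ∩ (A ∖ {n}) = ∅, so x is NOT a limit point.
  x = o: open {o} ∋ x has {o} ∩ (A ∖ {o}) = ∅, so x is NOT a limit point.
  x = p: opens ∋ x are {p, r}, {n, p, r}, {o, p, r}, {p, q, r}, {n, o, p, r}, {n, p, q, r}, {o, p, q, r}, {n, o, p, q, r}; each meets A ∖ {p}, so x IS a limit point.
  x = q: open {q} ∋ x has {q} ∩ (A ∖ {q}) = ∅, so x is NOT a limit point.
  x = r: open {r} ∋ x has {r} ∩ (A ∖ {r}) = ∅, so x is NOT a limit point.
Collecting: A' = {p}.


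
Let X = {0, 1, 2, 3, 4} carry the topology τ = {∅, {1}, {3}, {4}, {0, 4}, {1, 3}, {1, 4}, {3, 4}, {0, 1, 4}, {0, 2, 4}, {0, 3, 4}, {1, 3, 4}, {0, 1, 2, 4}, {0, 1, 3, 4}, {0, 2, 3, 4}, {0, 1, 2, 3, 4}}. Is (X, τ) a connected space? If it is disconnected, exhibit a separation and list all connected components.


(X, τ) is disconnected; components = [{1}, {3}, {0, 2, 4}].

Find clopen sets (U ∈ τ with X ∖ U ∈ τ):
  U = ∅, X ∖ U = {0, 1, 2, 3, 4} — both open, so U is clopen.
  U = {1}, X ∖ U = {0, 2, 3, 4} — both open, so U is clopen.
  U = {3}, X ∖ U = {0, 1, 2, 4} — both open, so U is clopen.
  U = {1, 3}, X ∖ U = {0, 2, 4} — both open, so U is clopen.
  U = {0, 2, 4}, X ∖ U = {1, 3} — both open, so U is clopen.
  U = {0, 1, 2, 4}, X ∖ U = {3} — both open, so U is clopen.
  U = {0, 2, 3, 4}, X ∖ U = {1} — both open, so U is clopen.
  U = {0, 1, 2, 3, 4}, X ∖ U = ∅ — both open, so U is clopen.
Nontrivial clopen(s) exist: e.g. {0, 2, 3, 4}. So (X, τ) is disconnected.
Compute connected components by grouping points that agree on all clopens:
  component: {1}
  component: {3}
  component: {0, 2, 4}


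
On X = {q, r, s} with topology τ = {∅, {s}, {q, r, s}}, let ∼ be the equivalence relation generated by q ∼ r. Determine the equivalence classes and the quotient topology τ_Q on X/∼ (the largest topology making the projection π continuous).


X/∼ = {[q=r], [s]}; |τ_Q| = 3.

Equivalence classes: [q=r], [s].
Quotient map π: X → X/∼ sends q ↦ [q=r], r ↦ [q=r], s ↦ [s].
For each subset V ⊆ X/∼, compute π^{-1}(V) ⊆ X and check whether π^{-1}(V) ∈ τ. V is open in τ_Q iff π^{-1}(V) ∈ τ.
  V = {}: π^{-1}(V) = ∅ ∈ τ ✓.
  V = {[q=r]}: π^{-1}(V) = {q, r} ∉ τ ✗.
  V = {[s]}: π^{-1}(V) = {s} ∈ τ ✓.
  V = {[q=r], [s]}: π^{-1}(V) = {q, r, s} ∈ τ ✓.
Open sets in the quotient: τ_Q = {{}, {[s]}, {[q=r], [s]}} (3 elements).


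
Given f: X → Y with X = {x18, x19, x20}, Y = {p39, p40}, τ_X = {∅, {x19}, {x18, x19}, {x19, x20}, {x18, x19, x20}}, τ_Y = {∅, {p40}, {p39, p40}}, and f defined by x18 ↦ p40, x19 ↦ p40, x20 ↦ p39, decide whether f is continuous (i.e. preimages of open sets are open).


f IS continuous.

Compute f^{-1}(U) for each U ∈ τ_Y:
  U = ∅: f^{-1}(U) = ∅ ∈ τ_X ✓.
  U = {p40}: f^{-1}(U) = {x18, x19} ∈ τ_X ✓.
  U = {p39, p40}: f^{-1}(U) = {x18, x19, x20} ∈ τ_X ✓.
Every preimage lies in τ_X, so f IS continuous.


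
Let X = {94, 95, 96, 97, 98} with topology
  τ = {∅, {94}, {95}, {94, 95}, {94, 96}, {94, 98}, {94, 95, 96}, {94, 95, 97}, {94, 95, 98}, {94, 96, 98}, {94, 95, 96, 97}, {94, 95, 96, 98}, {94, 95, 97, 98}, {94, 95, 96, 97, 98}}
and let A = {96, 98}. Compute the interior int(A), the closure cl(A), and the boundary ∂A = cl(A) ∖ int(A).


int(A) = ∅, cl(A) = {96, 98}, ∂A = {96, 98}.

Closed sets in (X, τ) are complements of opens:
  closed(X, τ) = {∅, {96}, {97}, {98}, {95, 97}, {96, 97}, {96, 98}, {97, 98}, {95, 96, 97}, {95, 97, 98}, {96, 97, 98}, {94, 96, 97, 98}, {95, 96, 97, 98}, {94, 95, 96, 97, 98}}.
int(A) = ⋃ {U ∈ τ : U ⊆ A}. Opens contained in A: ∅.
Taking the union of these: int(A) = ∅.
cl(A) = ⋂ {C closed : A ⊆ C}. Closed sets containing A: {96, 98}, {96, 97, 98}, {94, 96, 97, 98}, {95, 96, 97, 98}, {94, 95, 96, 97, 98}.
Intersecting these: cl(A) = {96, 98}.
∂A = cl(A) ∖ int(A) = {96, 98} ∖ ∅ = {96, 98}.


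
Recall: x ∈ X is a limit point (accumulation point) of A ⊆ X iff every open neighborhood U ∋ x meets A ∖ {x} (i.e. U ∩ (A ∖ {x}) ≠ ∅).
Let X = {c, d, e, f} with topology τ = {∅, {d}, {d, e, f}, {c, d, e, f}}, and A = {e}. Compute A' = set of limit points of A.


A' = {c, f}

For each x ∈ X, list the open sets U ∈ τ with x ∈ U, then check whether U ∩ (A ∖ {x}) ≠ ∅ for every such U.
  x = c: opens ∋ x are {c, d, e, f}; each meets A ∖ {c}, so x IS a limit point.
  x = d: open {d} ∋ x has {d} ∩ (A ∖ {d}) = ∅, so x is NOT a limit point.
  x = e: open {d, e, f} ∋ x has {d, e, f} ∩ (A ∖ {e}) = ∅, so x is NOT a limit point.
  x = f: opens ∋ x are {d, e, f}, {c, d, e, f}; each meets A ∖ {f}, so x IS a limit point.
Collecting: A' = {c, f}.


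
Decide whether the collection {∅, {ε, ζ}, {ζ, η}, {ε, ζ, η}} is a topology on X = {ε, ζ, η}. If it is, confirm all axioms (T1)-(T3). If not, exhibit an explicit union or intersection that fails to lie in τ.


τ is NOT a topology on X.

Axiom (T1): ∅ ∈ τ? Yes; X ∈ τ? Yes.
Axiom (T2/T3): check pairwise unions and intersections of members of τ.
Counterexample for (T3): {ε, ζ} ∩ {ζ, η} = {ζ} ∉ τ. Therefore τ is NOT a topology.


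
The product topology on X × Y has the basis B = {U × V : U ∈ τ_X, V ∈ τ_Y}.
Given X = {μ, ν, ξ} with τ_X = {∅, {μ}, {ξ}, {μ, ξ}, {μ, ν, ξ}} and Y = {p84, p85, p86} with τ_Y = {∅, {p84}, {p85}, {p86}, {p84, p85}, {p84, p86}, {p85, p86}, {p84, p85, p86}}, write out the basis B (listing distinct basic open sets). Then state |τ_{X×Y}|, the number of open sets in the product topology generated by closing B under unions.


Basis B = {∅ × ∅, {μ} × {p84}, {μ} × {p85}, {μ} × {p86}, {ξ} × {p84}, {ξ} × {p85}, {ξ} × {p86}, {μ} × {p84, p85}, {μ} × {p84, p86}, {μ, ξ} × {p84}, {μ} × {p85, p86}, {μ, ξ} × {p85}, {μ, ξ} × {p86}, {ξ} × {p84, p85}, {ξ} × {p84, p86}, {ξ} × {p85, p86}, {μ} × {p84, p85, p86}, {μ, ν, ξ} × {p84}, {μ, ν, ξ} × {p85}, {μ, ν, ξ} × {p86}, {ξ} × {p84, p85, p86}, {μ, ξ} × {p84, p85}, {μ, ξ} × {p84, p86}, {μ, ξ} × {p85, p86}, {μ, ξ} × {p84, p85, p86}, {μ, ν, ξ} × {p84, p85}, {μ, ν, ξ} × {p84, p86}, {μ, ν, ξ} × {p85, p86}, {μ, ν, ξ} × {p84, p85, p86}}; |τ_{X×Y}| = 125.

Enumerate products U × V with U ∈ τ_X, V ∈ τ_Y (deduplicated):
  ∅ × ∅ = {} (∅)
  {μ} × {p84} = {(μ,p84)}
  {μ} × {p85} = {(μ,p85)}
  {μ} × {p86} = {(μ,p86)}
  {ξ} × {p84} = {(ξ,p84)}
  {ξ} × {p85} = {(ξ,p85)}
  {ξ} × {p86} = {(ξ,p86)}
  {μ} × {p84, p85} = {(μ,p84), (μ,p85)}
  {μ} × {p84, p86} = {(μ,p84), (μ,p86)}
  {μ, ξ} × {p84} = {(μ,p84), (ξ,p84)}
  {μ} × {p85, p86} = {(μ,p85), (μ,p86)}
  {μ, ξ} × {p85} = {(μ,p85), (ξ,p85)}
  {μ, ξ} × {p86} = {(μ,p86), (ξ,p86)}
  {ξ} × {p84, p85} = {(ξ,p84), (ξ,p85)}
  {ξ} × {p84, p86} = {(ξ,p84), (ξ,p86)}
  {ξ} × {p85, p86} = {(ξ,p85), (ξ,p86)}
  {μ} × {p84, p85, p86} = {(μ,p84), (μ,p85), (μ,p86)}
  {μ, ν, ξ} × {p84} = {(μ,p84), (ν,p84), (ξ,p84)}
  {μ, ν, ξ} × {p85} = {(μ,p85), (ν,p85), (ξ,p85)}
  {μ, ν, ξ} × {p86} = {(μ,p86), (ν,p86), (ξ,p86)}
  {ξ} × {p84, p85, p86} = {(ξ,p84), (ξ,p85), (ξ,p86)}
  {μ, ξ} × {p84, p85} = {(μ,p84), (μ,p85), (ξ,p84), (ξ,p85)}
  {μ, ξ} × {p84, p86} = {(μ,p84), (μ,p86), (ξ,p84), (ξ,p86)}
  {μ, ξ} × {p85, p86} = {(μ,p85), (μ,p86), (ξ,p85), (ξ,p86)}
  {μ, ξ} × {p84, p85, p86} = {(μ,p84), (μ,p85), (μ,p86), (ξ,p84), (ξ,p85), (ξ,p86)}
  {μ, ν, ξ} × {p84, p85} = {(μ,p84), (μ,p85), (ν,p84), (ν,p85), (ξ,p84), (ξ,p85)}
  {μ, ν, ξ} × {p84, p86} = {(μ,p84), (μ,p86), (ν,p84), (ν,p86), (ξ,p84), (ξ,p86)}
  {μ, ν, ξ} × {p85, p86} = {(μ,p85), (μ,p86), (ν,p85), (ν,p86), (ξ,p85), (ξ,p86)}
  {μ, ν, ξ} × {p84, p85, p86} = {(μ,p84), (μ,p85), (μ,p86), (ν,p84), (ν,p85), (ν,p86), (ξ,p84), (ξ,p85), (ξ,p86)}
These 29 distinct sets form the basis B.
Close under arbitrary unions to get τ_{X×Y}; counting gives |τ_{X×Y}| = 125.


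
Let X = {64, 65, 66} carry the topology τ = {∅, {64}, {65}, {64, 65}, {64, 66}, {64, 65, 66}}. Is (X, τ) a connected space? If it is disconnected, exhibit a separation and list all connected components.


(X, τ) is disconnected; components = [{65}, {64, 66}].

Find clopen sets (U ∈ τ with X ∖ U ∈ τ):
  U = ∅, X ∖ U = {64, 65, 66} — both open, so U is clopen.
  U = {65}, X ∖ U = {64, 66} — both open, so U is clopen.
  U = {64, 66}, X ∖ U = {65} — both open, so U is clopen.
  U = {64, 65, 66}, X ∖ U = ∅ — both open, so U is clopen.
Nontrivial clopen(s) exist: e.g. {64, 66}. So (X, τ) is disconnected.
Compute connected components by grouping points that agree on all clopens:
  component: {65}
  component: {64, 66}


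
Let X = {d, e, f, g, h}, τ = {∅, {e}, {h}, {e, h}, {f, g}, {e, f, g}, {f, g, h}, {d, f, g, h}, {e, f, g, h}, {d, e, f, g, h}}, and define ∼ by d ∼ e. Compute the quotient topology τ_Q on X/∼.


X/∼ = {[d=e], [f], [g], [h]}; |τ_Q| = 5.

Equivalence classes: [d=e], [f], [g], [h].
Quotient map π: X → X/∼ sends d ↦ [d=e], e ↦ [d=e], f ↦ [f], g ↦ [g], h ↦ [h].
For each subset V ⊆ X/∼, compute π^{-1}(V) ⊆ X and check whether π^{-1}(V) ∈ τ. V is open in τ_Q iff π^{-1}(V) ∈ τ.
  V = {}: π^{-1}(V) = ∅ ∈ τ ✓.
  V = {[d=e]}: π^{-1}(V) = {d, e} ∉ τ ✗.
  V = {[f]}: π^{-1}(V) = {f} ∉ τ ✗.
  V = {[d=e], [f]}: π^{-1}(V) = {d, e, f} ∉ τ ✗.
  V = {[g]}: π^{-1}(V) = {g} ∉ τ ✗.
  V = {[d=e], [g]}: π^{-1}(V) = {d, e, g} ∉ τ ✗.
  V = {[f], [g]}: π^{-1}(V) = {f, g} ∈ τ ✓.
  V = {[d=e], [f], [g]}: π^{-1}(V) = {d, e, f, g} ∉ τ ✗.
  V = {[h]}: π^{-1}(V) = {h} ∈ τ ✓.
  V = {[d=e], [h]}: π^{-1}(V) = {d, e, h} ∉ τ ✗.
  V = {[f], [h]}: π^{-1}(V) = {f, h} ∉ τ ✗.
  V = {[d=e], [f], [h]}: π^{-1}(V) = {d, e, f, h} ∉ τ ✗.
  V = {[g], [h]}: π^{-1}(V) = {g, h} ∉ τ ✗.
  V = {[d=e], [g], [h]}: π^{-1}(V) = {d, e, g, h} ∉ τ ✗.
  V = {[f], [g], [h]}: π^{-1}(V) = {f, g, h} ∈ τ ✓.
  V = {[d=e], [f], [g], [h]}: π^{-1}(V) = {d, e, f, g, h} ∈ τ ✓.
Open sets in the quotient: τ_Q = {{}, {[f], [g]}, {[h]}, {[f], [g], [h]}, {[d=e], [f], [g], [h]}} (5 elements).


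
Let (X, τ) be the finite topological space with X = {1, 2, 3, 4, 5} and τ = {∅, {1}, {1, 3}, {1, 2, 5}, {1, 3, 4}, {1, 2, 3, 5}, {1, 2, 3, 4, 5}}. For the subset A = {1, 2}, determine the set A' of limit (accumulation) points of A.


A' = {2, 3, 4, 5}

For each x ∈ X, list the open sets U ∈ τ with x ∈ U, then check whether U ∩ (A ∖ {x}) ≠ ∅ for every such U.
  x = 1: open {1} ∋ x has {1} ∩ (A ∖ {1}) = ∅, so x is NOT a limit point.
  x = 2: opens ∋ x are {1, 2, 5}, {1, 2, 3, 5}, {1, 2, 3, 4, 5}; each meets A ∖ {2}, so x IS a limit point.
  x = 3: opens ∋ x are {1, 3}, {1, 3, 4}, {1, 2, 3, 5}, {1, 2, 3, 4, 5}; each meets A ∖ {3}, so x IS a limit point.
  x = 4: opens ∋ x are {1, 3, 4}, {1, 2, 3, 4, 5}; each meets A ∖ {4}, so x IS a limit point.
  x = 5: opens ∋ x are {1, 2, 5}, {1, 2, 3, 5}, {1, 2, 3, 4, 5}; each meets A ∖ {5}, so x IS a limit point.
Collecting: A' = {2, 3, 4, 5}.


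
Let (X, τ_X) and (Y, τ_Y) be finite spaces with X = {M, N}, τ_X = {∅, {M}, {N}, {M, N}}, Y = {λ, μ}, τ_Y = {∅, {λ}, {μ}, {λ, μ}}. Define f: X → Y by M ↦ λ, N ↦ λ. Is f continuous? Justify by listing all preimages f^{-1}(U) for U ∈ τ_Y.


f IS continuous.

Compute f^{-1}(U) for each U ∈ τ_Y:
  U = ∅: f^{-1}(U) = ∅ ∈ τ_X ✓.
  U = {λ}: f^{-1}(U) = {M, N} ∈ τ_X ✓.
  U = {μ}: f^{-1}(U) = ∅ ∈ τ_X ✓.
  U = {λ, μ}: f^{-1}(U) = {M, N} ∈ τ_X ✓.
Every preimage lies in τ_X, so f IS continuous.


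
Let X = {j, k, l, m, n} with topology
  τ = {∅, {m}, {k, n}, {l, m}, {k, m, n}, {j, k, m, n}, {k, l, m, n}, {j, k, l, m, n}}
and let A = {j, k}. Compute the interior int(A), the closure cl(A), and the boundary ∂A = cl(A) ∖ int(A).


int(A) = ∅, cl(A) = {j, k, n}, ∂A = {j, k, n}.

Closed sets in (X, τ) are complements of opens:
  closed(X, τ) = {∅, {j}, {l}, {j, l}, {j, k, n}, {j, l, m}, {j, k, l, n}, {j, k, l, m, n}}.
int(A) = ⋃ {U ∈ τ : U ⊆ A}. Opens contained in A: ∅.
Taking the union of these: int(A) = ∅.
cl(A) = ⋂ {C closed : A ⊆ C}. Closed sets containing A: {j, k, n}, {j, k, l, n}, {j, k, l, m, n}.
Intersecting these: cl(A) = {j, k, n}.
∂A = cl(A) ∖ int(A) = {j, k, n} ∖ ∅ = {j, k, n}.


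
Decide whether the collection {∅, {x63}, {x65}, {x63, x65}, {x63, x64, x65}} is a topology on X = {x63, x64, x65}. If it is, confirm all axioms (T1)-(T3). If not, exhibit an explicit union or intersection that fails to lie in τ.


τ IS a topology on X.

Axiom (T1): ∅ ∈ τ? Yes; X ∈ τ? Yes.
Axiom (T2/T3): check pairwise unions and intersections of members of τ.
All pairwise intersections and unions checked — each lies in τ. Therefore τ satisfies (T1), (T2), (T3): it IS a topology on X.


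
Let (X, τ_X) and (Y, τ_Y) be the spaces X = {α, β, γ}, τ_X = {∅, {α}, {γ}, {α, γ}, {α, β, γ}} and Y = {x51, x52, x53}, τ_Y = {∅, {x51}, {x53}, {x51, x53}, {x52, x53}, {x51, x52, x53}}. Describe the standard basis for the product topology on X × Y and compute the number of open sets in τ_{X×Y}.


Basis B = {∅ × ∅, {α} × {x51}, {α} × {x53}, {γ} × {x51}, {γ} × {x53}, {α} × {x51, x53}, {α, γ} × {x51}, {α} × {x52, x53}, {α, γ} × {x53}, {γ} × {x51, x53}, {γ} × {x52, x53}, {α} × {x51, x52, x53}, {α, β, γ} × {x51}, {α, β, γ} × {x53}, {γ} × {x51, x52, x53}, {α, γ} × {x51, x53}, {α, γ} × {x52, x53}, {α, γ} × {x51, x52, x53}, {α, β, γ} × {x51, x53}, {α, β, γ} × {x52, x53}, {α, β, γ} × {x51, x52, x53}}; |τ_{X×Y}| = 70.

Enumerate products U × V with U ∈ τ_X, V ∈ τ_Y (deduplicated):
  ∅ × ∅ = {} (∅)
  {α} × {x51} = {(α,x51)}
  {α} × {x53} = {(α,x53)}
  {γ} × {x51} = {(γ,x51)}
  {γ} × {x53} = {(γ,x53)}
  {α} × {x51, x53} = {(α,x51), (α,x53)}
  {α, γ} × {x51} = {(α,x51), (γ,x51)}
  {α} × {x52, x53} = {(α,x52), (α,x53)}
  {α, γ} × {x53} = {(α,x53), (γ,x53)}
  {γ} × {x51, x53} = {(γ,x51), (γ,x53)}
  {γ} × {x52, x53} = {(γ,x52), (γ,x53)}
  {α} × {x51, x52, x53} = {(α,x51), (α,x52), (α,x53)}
  {α, β, γ} × {x51} = {(α,x51), (β,x51), (γ,x51)}
  {α, β, γ} × {x53} = {(α,x53), (β,x53), (γ,x53)}
  {γ} × {x51, x52, x53} = {(γ,x51), (γ,x52), (γ,x53)}
  {α, γ} × {x51, x53} = {(α,x51), (α,x53), (γ,x51), (γ,x53)}
  {α, γ} × {x52, x53} = {(α,x52), (α,x53), (γ,x52), (γ,x53)}
  {α, γ} × {x51, x52, x53} = {(α,x51), (α,x52), (α,x53), (γ,x51), (γ,x52), (γ,x53)}
  {α, β, γ} × {x51, x53} = {(α,x51), (α,x53), (β,x51), (β,x53), (γ,x51), (γ,x53)}
  {α, β, γ} × {x52, x53} = {(α,x52), (α,x53), (β,x52), (β,x53), (γ,x52), (γ,x53)}
  {α, β, γ} × {x51, x52, x53} = {(α,x51), (α,x52), (α,x53), (β,x51), (β,x52), (β,x53), (γ,x51), (γ,x52), (γ,x53)}
These 21 distinct sets form the basis B.
Close under arbitrary unions to get τ_{X×Y}; counting gives |τ_{X×Y}| = 70.


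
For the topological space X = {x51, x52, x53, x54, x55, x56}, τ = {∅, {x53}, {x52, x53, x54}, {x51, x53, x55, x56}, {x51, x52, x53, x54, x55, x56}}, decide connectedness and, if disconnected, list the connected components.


(X, τ) is connected.

Find clopen sets (U ∈ τ with X ∖ U ∈ τ):
  U = ∅, X ∖ U = {x51, x52, x53, x54, x55, x56} — both open, so U is clopen.
  U = {x51, x52, x53, x54, x55, x56}, X ∖ U = ∅ — both open, so U is clopen.
Only trivial clopens (∅ and X) exist, so (X, τ) is connected.
Compute connected components by grouping points that agree on all clopens:
  component: {x51, x52, x53, x54, x55, x56}


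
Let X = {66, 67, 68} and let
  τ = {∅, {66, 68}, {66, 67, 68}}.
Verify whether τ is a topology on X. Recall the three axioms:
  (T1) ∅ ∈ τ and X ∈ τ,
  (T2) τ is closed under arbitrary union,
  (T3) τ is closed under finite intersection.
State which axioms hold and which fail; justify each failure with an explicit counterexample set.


τ IS a topology on X.

Axiom (T1): ∅ ∈ τ? Yes; X ∈ τ? Yes.
Axiom (T2/T3): check pairwise unions and intersections of members of τ.
All pairwise intersections and unions checked — each lies in τ. Therefore τ satisfies (T1), (T2), (T3): it IS a topology on X.


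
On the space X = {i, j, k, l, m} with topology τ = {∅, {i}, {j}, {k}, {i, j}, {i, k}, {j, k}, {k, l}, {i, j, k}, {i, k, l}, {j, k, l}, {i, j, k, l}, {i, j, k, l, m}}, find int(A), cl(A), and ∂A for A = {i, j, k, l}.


int(A) = {i, j, k, l}, cl(A) = {i, j, k, l, m}, ∂A = {m}.

Closed sets in (X, τ) are complements of opens:
  closed(X, τ) = {∅, {m}, {i, m}, {j, m}, {l, m}, {i, j, m}, {i, l, m}, {j, l, m}, {k, l, m}, {i, j, l, m}, {i, k, l, m}, {j, k, l, m}, {i, j, k, l, m}}.
int(A) = ⋃ {U ∈ τ : U ⊆ A}. Opens contained in A: ∅, {i}, {j}, {k}, {i, j}, {i, k}, {j, k}, {k, l}, {i, j, k}, {i, k, l}, {j, k, l}, {i, j, k, l}.
Taking the union of these: int(A) = {i, j, k, l}.
cl(A) = ⋂ {C closed : A ⊆ C}. Closed sets containing A: {i, j, k, l, m}.
Intersecting these: cl(A) = {i, j, k, l, m}.
∂A = cl(A) ∖ int(A) = {i, j, k, l, m} ∖ {i, j, k, l} = {m}.


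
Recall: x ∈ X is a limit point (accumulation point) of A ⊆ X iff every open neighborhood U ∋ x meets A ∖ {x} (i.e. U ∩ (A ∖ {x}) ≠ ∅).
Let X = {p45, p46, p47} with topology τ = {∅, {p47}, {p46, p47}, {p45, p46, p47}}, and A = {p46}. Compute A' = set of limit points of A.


A' = {p45}

For each x ∈ X, list the open sets U ∈ τ with x ∈ U, then check whether U ∩ (A ∖ {x}) ≠ ∅ for every such U.
  x = p45: opens ∋ x are {p45, p46, p47}; each meets A ∖ {p45}, so x IS a limit point.
  x = p46: open {p46, p47} ∋ x has {p46, p47} ∩ (A ∖ {p46}) = ∅, so x is NOT a limit point.
  x = p47: open {p47} ∋ x has {p47} ∩ (A ∖ {p47}) = ∅, so x is NOT a limit point.
Collecting: A' = {p45}.


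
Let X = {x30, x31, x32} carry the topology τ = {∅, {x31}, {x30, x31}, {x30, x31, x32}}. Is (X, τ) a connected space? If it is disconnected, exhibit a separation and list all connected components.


(X, τ) is connected.

Find clopen sets (U ∈ τ with X ∖ U ∈ τ):
  U = ∅, X ∖ U = {x30, x31, x32} — both open, so U is clopen.
  U = {x30, x31, x32}, X ∖ U = ∅ — both open, so U is clopen.
Only trivial clopens (∅ and X) exist, so (X, τ) is connected.
Compute connected components by grouping points that agree on all clopens:
  component: {x30, x31, x32}


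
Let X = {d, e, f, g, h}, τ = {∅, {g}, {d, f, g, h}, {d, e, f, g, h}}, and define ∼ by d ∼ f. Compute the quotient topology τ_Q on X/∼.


X/∼ = {[d=f], [e], [g], [h]}; |τ_Q| = 4.

Equivalence classes: [d=f], [e], [g], [h].
Quotient map π: X → X/∼ sends d ↦ [d=f], e ↦ [e], f ↦ [d=f], g ↦ [g], h ↦ [h].
For each subset V ⊆ X/∼, compute π^{-1}(V) ⊆ X and check whether π^{-1}(V) ∈ τ. V is open in τ_Q iff π^{-1}(V) ∈ τ.
  V = {}: π^{-1}(V) = ∅ ∈ τ ✓.
  V = {[d=f]}: π^{-1}(V) = {d, f} ∉ τ ✗.
  V = {[e]}: π^{-1}(V) = {e} ∉ τ ✗.
  V = {[d=f], [e]}: π^{-1}(V) = {d, e, f} ∉ τ ✗.
  V = {[g]}: π^{-1}(V) = {g} ∈ τ ✓.
  V = {[d=f], [g]}: π^{-1}(V) = {d, f, g} ∉ τ ✗.
  V = {[e], [g]}: π^{-1}(V) = {e, g} ∉ τ ✗.
  V = {[d=f], [e], [g]}: π^{-1}(V) = {d, e, f, g} ∉ τ ✗.
  V = {[h]}: π^{-1}(V) = {h} ∉ τ ✗.
  V = {[d=f], [h]}: π^{-1}(V) = {d, f, h} ∉ τ ✗.
  V = {[e], [h]}: π^{-1}(V) = {e, h} ∉ τ ✗.
  V = {[d=f], [e], [h]}: π^{-1}(V) = {d, e, f, h} ∉ τ ✗.
  V = {[g], [h]}: π^{-1}(V) = {g, h} ∉ τ ✗.
  V = {[d=f], [g], [h]}: π^{-1}(V) = {d, f, g, h} ∈ τ ✓.
  V = {[e], [g], [h]}: π^{-1}(V) = {e, g, h} ∉ τ ✗.
  V = {[d=f], [e], [g], [h]}: π^{-1}(V) = {d, e, f, g, h} ∈ τ ✓.
Open sets in the quotient: τ_Q = {{}, {[g]}, {[d=f], [g], [h]}, {[d=f], [e], [g], [h]}} (4 elements).


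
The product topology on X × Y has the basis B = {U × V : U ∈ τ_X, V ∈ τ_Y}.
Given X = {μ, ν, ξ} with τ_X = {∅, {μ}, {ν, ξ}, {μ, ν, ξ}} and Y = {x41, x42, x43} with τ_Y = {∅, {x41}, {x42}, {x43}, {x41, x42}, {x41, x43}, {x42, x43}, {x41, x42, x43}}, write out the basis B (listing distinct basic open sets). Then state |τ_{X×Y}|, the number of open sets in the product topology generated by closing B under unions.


Basis B = {∅ × ∅, {μ} × {x41}, {μ} × {x42}, {μ} × {x43}, {μ} × {x41, x42}, {μ} × {x41, x43}, {μ} × {x42, x43}, {ν, ξ} × {x41}, {ν, ξ} × {x42}, {ν, ξ} × {x43}, {μ} × {x41, x42, x43}, {μ, ν, ξ} × {x41}, {μ, ν, ξ} × {x42}, {μ, ν, ξ} × {x43}, {ν, ξ} × {x41, x42}, {ν, ξ} × {x41, x43}, {ν, ξ} × {x42, x43}, {μ, ν, ξ} × {x41, x42}, {μ, ν, ξ} × {x41, x43}, {μ, ν, ξ} × {x42, x43}, {ν, ξ} × {x41, x42, x43}, {μ, ν, ξ} × {x41, x42, x43}}; |τ_{X×Y}| = 64.

Enumerate products U × V with U ∈ τ_X, V ∈ τ_Y (deduplicated):
  ∅ × ∅ = {} (∅)
  {μ} × {x41} = {(μ,x41)}
  {μ} × {x42} = {(μ,x42)}
  {μ} × {x43} = {(μ,x43)}
  {μ} × {x41, x42} = {(μ,x41), (μ,x42)}
  {μ} × {x41, x43} = {(μ,x41), (μ,x43)}
  {μ} × {x42, x43} = {(μ,x42), (μ,x43)}
  {ν, ξ} × {x41} = {(ν,x41), (ξ,x41)}
  {ν, ξ} × {x42} = {(ν,x42), (ξ,x42)}
  {ν, ξ} × {x43} = {(ν,x43), (ξ,x43)}
  {μ} × {x41, x42, x43} = {(μ,x41), (μ,x42), (μ,x43)}
  {μ, ν, ξ} × {x41} = {(μ,x41), (ν,x41), (ξ,x41)}
  {μ, ν, ξ} × {x42} = {(μ,x42), (ν,x42), (ξ,x42)}
  {μ, ν, ξ} × {x43} = {(μ,x43), (ν,x43), (ξ,x43)}
  {ν, ξ} × {x41, x42} = {(ν,x41), (ν,x42), (ξ,x41), (ξ,x42)}
  {ν, ξ} × {x41, x43} = {(ν,x41), (ν,x43), (ξ,x41), (ξ,x43)}
  {ν, ξ} × {x42, x43} = {(ν,x42), (ν,x43), (ξ,x42), (ξ,x43)}
  {μ, ν, ξ} × {x41, x42} = {(μ,x41), (μ,x42), (ν,x41), (ν,x42), (ξ,x41), (ξ,x42)}
  {μ, ν, ξ} × {x41, x43} = {(μ,x41), (μ,x43), (ν,x41), (ν,x43), (ξ,x41), (ξ,x43)}
  {μ, ν, ξ} × {x42, x43} = {(μ,x42), (μ,x43), (ν,x42), (ν,x43), (ξ,x42), (ξ,x43)}
  {ν, ξ} × {x41, x42, x43} = {(ν,x41), (ν,x42), (ν,x43), (ξ,x41), (ξ,x42), (ξ,x43)}
  {μ, ν, ξ} × {x41, x42, x43} = {(μ,x41), (μ,x42), (μ,x43), (ν,x41), (ν,x42), (ν,x43), (ξ,x41), (ξ,x42), (ξ,x43)}
These 22 distinct sets form the basis B.
Close under arbitrary unions to get τ_{X×Y}; counting gives |τ_{X×Y}| = 64.
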